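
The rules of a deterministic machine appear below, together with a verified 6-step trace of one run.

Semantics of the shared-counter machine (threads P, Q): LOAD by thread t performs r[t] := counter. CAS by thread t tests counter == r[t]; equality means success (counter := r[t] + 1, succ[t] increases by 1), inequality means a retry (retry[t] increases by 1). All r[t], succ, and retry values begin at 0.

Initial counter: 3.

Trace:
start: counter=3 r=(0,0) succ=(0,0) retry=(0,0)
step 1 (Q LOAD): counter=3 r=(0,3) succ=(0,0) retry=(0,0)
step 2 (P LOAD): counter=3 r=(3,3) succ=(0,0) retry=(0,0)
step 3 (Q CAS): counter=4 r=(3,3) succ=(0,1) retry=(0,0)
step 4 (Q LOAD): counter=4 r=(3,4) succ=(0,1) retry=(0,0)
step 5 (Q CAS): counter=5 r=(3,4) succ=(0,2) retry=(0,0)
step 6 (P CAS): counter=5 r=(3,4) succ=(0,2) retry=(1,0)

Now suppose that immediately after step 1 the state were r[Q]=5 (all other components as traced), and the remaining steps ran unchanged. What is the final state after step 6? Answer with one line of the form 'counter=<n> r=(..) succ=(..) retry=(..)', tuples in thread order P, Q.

state after step 1 := counter=3 r=(0,5) succ=(0,0) retry=(0,0)
step 2 (P LOAD): counter=3 r=(3,5) succ=(0,0) retry=(0,0)
step 3 (Q CAS): counter=3 r=(3,5) succ=(0,0) retry=(0,1)
step 4 (Q LOAD): counter=3 r=(3,3) succ=(0,0) retry=(0,1)
step 5 (Q CAS): counter=4 r=(3,3) succ=(0,1) retry=(0,1)
step 6 (P CAS): counter=4 r=(3,3) succ=(0,1) retry=(1,1)

counter=4 r=(3,3) succ=(0,1) retry=(1,1)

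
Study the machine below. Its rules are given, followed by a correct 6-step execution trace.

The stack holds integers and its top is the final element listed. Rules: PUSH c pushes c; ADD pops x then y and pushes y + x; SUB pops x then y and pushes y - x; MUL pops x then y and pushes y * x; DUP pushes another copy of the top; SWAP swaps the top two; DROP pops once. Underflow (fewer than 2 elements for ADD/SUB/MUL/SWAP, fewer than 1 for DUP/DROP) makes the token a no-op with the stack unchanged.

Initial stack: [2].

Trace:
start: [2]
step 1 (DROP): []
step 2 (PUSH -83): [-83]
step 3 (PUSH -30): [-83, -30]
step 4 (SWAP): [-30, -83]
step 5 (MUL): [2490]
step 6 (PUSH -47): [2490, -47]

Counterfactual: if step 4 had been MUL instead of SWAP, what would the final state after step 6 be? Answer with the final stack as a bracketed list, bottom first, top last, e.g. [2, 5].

[2490, -47]

(re-executing from step 4 with the substitution; state before step 4: [-83, -30])
step 4 (MUL): [2490]
step 5 (MUL): [2490]
step 6 (PUSH -47): [2490, -47]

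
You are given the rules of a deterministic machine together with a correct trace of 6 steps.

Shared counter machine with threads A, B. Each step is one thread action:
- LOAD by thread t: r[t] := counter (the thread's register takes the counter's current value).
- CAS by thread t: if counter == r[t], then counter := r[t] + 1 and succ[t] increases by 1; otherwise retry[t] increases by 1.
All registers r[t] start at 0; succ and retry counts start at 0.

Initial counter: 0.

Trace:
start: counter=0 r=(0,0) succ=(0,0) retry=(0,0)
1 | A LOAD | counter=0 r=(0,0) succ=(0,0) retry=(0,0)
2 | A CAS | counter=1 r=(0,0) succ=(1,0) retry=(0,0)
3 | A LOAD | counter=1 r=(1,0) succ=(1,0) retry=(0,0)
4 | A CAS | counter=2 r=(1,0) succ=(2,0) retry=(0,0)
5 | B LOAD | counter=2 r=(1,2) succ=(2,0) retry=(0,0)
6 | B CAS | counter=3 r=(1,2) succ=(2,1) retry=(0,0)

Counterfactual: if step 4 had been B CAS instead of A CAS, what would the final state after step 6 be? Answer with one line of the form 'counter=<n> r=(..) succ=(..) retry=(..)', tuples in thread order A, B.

counter=2 r=(1,1) succ=(1,1) retry=(0,1)

(re-executing from step 4 with the substitution; state before step 4: counter=1 r=(1,0) succ=(1,0) retry=(0,0))
4 | B CAS | counter=1 r=(1,0) succ=(1,0) retry=(0,1)
5 | B LOAD | counter=1 r=(1,1) succ=(1,0) retry=(0,1)
6 | B CAS | counter=2 r=(1,1) succ=(1,1) retry=(0,1)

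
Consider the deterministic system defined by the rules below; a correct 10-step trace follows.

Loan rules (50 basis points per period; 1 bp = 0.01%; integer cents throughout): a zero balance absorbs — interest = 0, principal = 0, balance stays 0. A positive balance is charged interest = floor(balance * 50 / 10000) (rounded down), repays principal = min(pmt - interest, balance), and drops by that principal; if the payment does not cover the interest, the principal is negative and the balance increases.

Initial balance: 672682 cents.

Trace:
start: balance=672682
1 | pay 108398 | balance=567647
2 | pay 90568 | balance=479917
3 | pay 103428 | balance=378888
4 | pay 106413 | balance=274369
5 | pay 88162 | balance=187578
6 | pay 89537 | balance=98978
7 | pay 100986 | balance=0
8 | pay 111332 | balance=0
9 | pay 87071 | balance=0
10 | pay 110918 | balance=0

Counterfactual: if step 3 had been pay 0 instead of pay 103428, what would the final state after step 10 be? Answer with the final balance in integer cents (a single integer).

0

(re-executing from step 3 with the substitution; state before step 3: balance=479917)
3 | pay 0 | balance=482316
4 | pay 106413 | balance=378314
5 | pay 88162 | balance=292043
6 | pay 89537 | balance=203966
7 | pay 100986 | balance=103999
8 | pay 111332 | balance=0
9 | pay 87071 | balance=0
10 | pay 110918 | balance=0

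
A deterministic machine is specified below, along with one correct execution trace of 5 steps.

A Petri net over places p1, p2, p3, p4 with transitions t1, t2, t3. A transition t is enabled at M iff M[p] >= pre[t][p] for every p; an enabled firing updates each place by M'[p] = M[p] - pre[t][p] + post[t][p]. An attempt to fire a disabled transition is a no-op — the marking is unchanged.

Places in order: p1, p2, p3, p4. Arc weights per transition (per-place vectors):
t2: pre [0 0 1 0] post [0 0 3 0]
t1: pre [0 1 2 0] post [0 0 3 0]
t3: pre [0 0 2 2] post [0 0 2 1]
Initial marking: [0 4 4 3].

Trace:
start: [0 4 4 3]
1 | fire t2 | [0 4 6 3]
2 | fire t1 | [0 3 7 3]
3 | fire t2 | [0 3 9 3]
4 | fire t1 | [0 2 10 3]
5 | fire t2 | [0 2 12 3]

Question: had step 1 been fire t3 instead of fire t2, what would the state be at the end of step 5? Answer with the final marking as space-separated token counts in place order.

(re-executing from step 1 with the substitution; state before step 1: [0 4 4 3])
1 | fire t3 | [0 4 4 2]
2 | fire t1 | [0 3 5 2]
3 | fire t2 | [0 3 7 2]
4 | fire t1 | [0 2 8 2]
5 | fire t2 | [0 2 10 2]

0 2 10 2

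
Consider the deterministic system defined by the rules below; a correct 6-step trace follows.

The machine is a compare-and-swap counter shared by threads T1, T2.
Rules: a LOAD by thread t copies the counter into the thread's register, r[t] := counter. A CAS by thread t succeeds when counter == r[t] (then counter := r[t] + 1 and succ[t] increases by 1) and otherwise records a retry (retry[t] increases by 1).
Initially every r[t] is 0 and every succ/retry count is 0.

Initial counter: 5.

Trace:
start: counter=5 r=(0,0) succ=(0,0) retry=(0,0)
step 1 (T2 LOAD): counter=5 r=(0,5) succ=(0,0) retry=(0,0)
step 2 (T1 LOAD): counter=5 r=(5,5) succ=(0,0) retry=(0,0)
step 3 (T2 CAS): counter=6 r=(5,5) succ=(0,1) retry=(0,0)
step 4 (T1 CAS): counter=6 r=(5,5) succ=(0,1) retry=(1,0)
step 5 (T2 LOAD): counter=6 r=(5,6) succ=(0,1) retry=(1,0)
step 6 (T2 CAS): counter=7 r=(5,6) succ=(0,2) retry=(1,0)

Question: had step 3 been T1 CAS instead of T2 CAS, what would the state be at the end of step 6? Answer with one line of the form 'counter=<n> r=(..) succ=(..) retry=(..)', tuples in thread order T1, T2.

counter=7 r=(5,6) succ=(1,1) retry=(1,0)

(re-executing from step 3 with the substitution; state before step 3: counter=5 r=(5,5) succ=(0,0) retry=(0,0))
step 3 (T1 CAS): counter=6 r=(5,5) succ=(1,0) retry=(0,0)
step 4 (T1 CAS): counter=6 r=(5,5) succ=(1,0) retry=(1,0)
step 5 (T2 LOAD): counter=6 r=(5,6) succ=(1,0) retry=(1,0)
step 6 (T2 CAS): counter=7 r=(5,6) succ=(1,1) retry=(1,0)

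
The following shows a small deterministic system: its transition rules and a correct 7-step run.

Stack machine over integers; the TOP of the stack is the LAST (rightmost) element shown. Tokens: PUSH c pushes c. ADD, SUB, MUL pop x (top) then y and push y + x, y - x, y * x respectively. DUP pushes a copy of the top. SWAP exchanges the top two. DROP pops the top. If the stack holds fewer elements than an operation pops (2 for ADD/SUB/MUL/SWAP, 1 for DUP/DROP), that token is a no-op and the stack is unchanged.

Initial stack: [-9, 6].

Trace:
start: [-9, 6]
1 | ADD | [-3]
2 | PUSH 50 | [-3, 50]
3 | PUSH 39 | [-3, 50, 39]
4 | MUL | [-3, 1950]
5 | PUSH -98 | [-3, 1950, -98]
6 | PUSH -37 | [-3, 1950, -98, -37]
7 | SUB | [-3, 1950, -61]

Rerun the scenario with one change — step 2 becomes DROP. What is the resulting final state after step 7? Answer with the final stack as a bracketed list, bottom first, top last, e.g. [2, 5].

(re-executing from step 2 with the substitution; state before step 2: [-3])
2 | DROP | []
3 | PUSH 39 | [39]
4 | MUL | [39]
5 | PUSH -98 | [39, -98]
6 | PUSH -37 | [39, -98, -37]
7 | SUB | [39, -61]

[39, -61]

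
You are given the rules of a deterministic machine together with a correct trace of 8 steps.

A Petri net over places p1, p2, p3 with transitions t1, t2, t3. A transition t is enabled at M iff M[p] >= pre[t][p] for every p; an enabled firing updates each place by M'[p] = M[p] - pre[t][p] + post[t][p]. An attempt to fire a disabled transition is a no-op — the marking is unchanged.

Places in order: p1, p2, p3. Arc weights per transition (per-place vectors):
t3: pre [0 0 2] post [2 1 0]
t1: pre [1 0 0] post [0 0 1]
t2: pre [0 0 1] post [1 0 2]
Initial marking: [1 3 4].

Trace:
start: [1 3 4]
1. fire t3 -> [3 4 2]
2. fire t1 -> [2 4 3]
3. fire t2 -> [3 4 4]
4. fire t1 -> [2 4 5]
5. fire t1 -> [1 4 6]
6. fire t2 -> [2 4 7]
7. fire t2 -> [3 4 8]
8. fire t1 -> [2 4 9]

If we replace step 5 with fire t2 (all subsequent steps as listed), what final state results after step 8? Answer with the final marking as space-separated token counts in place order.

(re-executing from step 5 with the substitution; state before step 5: [2 4 5])
5. fire t2 -> [3 4 6]
6. fire t2 -> [4 4 7]
7. fire t2 -> [5 4 8]
8. fire t1 -> [4 4 9]

4 4 9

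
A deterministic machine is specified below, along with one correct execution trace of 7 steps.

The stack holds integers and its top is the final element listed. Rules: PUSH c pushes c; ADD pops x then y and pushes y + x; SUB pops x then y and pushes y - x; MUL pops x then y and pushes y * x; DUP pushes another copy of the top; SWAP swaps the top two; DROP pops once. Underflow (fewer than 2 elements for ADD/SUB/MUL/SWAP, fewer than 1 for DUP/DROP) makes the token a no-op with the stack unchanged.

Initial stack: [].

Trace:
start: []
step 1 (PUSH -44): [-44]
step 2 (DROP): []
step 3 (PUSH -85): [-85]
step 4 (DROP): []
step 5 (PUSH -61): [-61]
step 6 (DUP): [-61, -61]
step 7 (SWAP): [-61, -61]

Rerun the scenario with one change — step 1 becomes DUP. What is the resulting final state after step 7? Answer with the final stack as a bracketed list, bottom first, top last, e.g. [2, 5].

[-61, -61]

(re-executing from step 1 with the substitution; state before step 1: [])
step 1 (DUP): []
step 2 (DROP): []
step 3 (PUSH -85): [-85]
step 4 (DROP): []
step 5 (PUSH -61): [-61]
step 6 (DUP): [-61, -61]
step 7 (SWAP): [-61, -61]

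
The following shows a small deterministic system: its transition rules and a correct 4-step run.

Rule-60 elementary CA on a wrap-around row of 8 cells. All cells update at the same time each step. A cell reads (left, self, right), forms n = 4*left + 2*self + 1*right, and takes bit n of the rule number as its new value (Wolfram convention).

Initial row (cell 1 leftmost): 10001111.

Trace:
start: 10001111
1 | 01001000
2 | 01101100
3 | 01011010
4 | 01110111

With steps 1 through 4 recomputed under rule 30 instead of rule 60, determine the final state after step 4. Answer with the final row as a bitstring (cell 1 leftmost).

(re-executing steps 1..4 under rule 30; state before step 1: 10001111)
1 | 01011000
2 | 11010100
3 | 10010111
4 | 01110100

01110100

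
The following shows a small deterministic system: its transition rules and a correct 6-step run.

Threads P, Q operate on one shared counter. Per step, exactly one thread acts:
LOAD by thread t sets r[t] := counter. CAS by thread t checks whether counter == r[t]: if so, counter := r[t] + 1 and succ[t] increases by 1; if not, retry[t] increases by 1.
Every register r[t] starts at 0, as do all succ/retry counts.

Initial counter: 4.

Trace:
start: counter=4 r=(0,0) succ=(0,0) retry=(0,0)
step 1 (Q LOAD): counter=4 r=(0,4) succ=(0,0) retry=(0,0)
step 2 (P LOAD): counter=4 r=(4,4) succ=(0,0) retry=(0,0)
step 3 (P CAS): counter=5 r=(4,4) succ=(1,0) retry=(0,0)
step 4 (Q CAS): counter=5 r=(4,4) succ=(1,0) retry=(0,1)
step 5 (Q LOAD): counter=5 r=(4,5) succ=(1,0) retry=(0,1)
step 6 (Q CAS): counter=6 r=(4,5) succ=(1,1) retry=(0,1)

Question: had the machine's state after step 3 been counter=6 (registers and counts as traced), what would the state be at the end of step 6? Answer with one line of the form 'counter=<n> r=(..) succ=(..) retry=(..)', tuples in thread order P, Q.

state after step 3 := counter=6 r=(4,4) succ=(1,0) retry=(0,0)
step 4 (Q CAS): counter=6 r=(4,4) succ=(1,0) retry=(0,1)
step 5 (Q LOAD): counter=6 r=(4,6) succ=(1,0) retry=(0,1)
step 6 (Q CAS): counter=7 r=(4,6) succ=(1,1) retry=(0,1)

counter=7 r=(4,6) succ=(1,1) retry=(0,1)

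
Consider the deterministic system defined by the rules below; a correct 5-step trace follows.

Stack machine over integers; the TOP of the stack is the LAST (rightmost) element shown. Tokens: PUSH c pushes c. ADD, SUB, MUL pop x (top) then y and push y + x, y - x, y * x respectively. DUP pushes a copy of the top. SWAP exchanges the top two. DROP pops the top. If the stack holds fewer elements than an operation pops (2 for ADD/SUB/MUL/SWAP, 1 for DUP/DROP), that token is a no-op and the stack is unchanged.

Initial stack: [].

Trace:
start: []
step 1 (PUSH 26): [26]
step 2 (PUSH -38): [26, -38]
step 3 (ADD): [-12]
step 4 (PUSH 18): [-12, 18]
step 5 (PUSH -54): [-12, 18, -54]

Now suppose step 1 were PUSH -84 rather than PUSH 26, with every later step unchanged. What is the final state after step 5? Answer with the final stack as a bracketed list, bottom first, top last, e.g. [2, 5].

[-122, 18, -54]

(re-executing from step 1 with the substitution; state before step 1: [])
step 1 (PUSH -84): [-84]
step 2 (PUSH -38): [-84, -38]
step 3 (ADD): [-122]
step 4 (PUSH 18): [-122, 18]
step 5 (PUSH -54): [-122, 18, -54]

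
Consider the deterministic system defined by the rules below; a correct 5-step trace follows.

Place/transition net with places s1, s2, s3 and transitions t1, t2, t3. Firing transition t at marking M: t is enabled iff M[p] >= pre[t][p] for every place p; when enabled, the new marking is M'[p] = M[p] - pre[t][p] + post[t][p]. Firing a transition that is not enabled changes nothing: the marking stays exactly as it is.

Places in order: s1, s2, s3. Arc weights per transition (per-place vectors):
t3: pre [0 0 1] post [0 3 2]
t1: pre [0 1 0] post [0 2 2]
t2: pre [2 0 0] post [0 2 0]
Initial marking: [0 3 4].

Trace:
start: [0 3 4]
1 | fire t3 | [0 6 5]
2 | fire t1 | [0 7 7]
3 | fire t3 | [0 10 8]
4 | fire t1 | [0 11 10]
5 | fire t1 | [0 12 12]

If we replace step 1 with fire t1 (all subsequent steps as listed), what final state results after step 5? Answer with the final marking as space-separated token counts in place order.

(re-executing from step 1 with the substitution; state before step 1: [0 3 4])
1 | fire t1 | [0 4 6]
2 | fire t1 | [0 5 8]
3 | fire t3 | [0 8 9]
4 | fire t1 | [0 9 11]
5 | fire t1 | [0 10 13]

0 10 13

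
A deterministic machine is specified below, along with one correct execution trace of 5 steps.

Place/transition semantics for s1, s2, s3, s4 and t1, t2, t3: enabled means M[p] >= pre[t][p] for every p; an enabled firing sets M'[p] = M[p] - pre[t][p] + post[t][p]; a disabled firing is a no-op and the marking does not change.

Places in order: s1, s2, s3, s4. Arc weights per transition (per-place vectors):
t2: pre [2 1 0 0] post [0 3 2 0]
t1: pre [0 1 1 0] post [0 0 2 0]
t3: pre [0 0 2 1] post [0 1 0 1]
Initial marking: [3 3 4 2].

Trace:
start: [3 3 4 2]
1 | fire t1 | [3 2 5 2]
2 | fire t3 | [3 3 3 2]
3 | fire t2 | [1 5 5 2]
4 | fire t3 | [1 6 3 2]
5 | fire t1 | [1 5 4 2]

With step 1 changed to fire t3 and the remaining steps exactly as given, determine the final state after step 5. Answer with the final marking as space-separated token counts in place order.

1 8 0 2

(re-executing from step 1 with the substitution; state before step 1: [3 3 4 2])
1 | fire t3 | [3 4 2 2]
2 | fire t3 | [3 5 0 2]
3 | fire t2 | [1 7 2 2]
4 | fire t3 | [1 8 0 2]
5 | fire t1 | [1 8 0 2]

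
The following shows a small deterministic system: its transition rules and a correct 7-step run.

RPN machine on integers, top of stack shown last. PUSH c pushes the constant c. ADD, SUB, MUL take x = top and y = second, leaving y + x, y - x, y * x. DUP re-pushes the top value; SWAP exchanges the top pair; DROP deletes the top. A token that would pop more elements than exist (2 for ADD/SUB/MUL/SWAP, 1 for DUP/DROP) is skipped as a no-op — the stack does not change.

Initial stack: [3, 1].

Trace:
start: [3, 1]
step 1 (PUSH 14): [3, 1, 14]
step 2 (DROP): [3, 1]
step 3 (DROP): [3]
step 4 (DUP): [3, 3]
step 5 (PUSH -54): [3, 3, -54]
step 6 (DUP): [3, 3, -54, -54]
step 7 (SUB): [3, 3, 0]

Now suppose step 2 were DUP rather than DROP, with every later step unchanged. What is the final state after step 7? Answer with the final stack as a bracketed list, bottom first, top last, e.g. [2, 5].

[3, 1, 14, 14, 0]

(re-executing from step 2 with the substitution; state before step 2: [3, 1, 14])
step 2 (DUP): [3, 1, 14, 14]
step 3 (DROP): [3, 1, 14]
step 4 (DUP): [3, 1, 14, 14]
step 5 (PUSH -54): [3, 1, 14, 14, -54]
step 6 (DUP): [3, 1, 14, 14, -54, -54]
step 7 (SUB): [3, 1, 14, 14, 0]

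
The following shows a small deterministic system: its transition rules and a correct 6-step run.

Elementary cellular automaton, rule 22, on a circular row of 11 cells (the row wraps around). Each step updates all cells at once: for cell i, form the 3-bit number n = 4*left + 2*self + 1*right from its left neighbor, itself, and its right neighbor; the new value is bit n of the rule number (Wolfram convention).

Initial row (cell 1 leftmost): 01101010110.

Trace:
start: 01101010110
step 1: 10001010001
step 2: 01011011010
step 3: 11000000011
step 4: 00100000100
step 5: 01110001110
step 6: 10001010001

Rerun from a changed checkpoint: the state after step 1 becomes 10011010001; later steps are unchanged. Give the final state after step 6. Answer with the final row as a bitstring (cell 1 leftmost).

state after step 1 := 10011010001
step 2: 01100011010
step 3: 10010100011
step 4: 01110110100
step 5: 10000000110
step 6: 11000001000

11000001000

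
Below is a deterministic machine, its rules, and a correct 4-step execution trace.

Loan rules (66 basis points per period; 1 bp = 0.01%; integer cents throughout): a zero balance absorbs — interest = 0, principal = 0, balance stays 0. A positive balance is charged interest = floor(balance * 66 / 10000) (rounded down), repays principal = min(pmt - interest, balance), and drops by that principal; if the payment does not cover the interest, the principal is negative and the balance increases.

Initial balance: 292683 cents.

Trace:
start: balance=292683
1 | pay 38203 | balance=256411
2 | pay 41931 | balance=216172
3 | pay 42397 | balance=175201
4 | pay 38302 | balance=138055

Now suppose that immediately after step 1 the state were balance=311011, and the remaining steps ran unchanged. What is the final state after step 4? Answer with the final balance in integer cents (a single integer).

193743

state after step 1 := balance=311011
2 | pay 41931 | balance=271132
3 | pay 42397 | balance=230524
4 | pay 38302 | balance=193743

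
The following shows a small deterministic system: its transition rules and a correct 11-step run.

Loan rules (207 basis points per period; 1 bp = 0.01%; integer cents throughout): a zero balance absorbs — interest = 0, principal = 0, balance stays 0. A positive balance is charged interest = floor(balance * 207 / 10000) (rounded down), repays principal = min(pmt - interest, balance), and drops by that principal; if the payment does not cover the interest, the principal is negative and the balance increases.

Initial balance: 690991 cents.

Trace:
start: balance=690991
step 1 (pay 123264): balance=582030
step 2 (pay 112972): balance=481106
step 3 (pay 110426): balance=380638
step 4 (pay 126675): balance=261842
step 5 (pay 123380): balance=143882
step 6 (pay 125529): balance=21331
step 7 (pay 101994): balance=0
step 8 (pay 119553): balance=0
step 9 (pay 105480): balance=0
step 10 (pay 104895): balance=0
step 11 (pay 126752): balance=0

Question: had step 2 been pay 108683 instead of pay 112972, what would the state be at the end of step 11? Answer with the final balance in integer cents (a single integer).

0

(re-executing from step 2 with the substitution; state before step 2: balance=582030)
step 2 (pay 108683): balance=485395
step 3 (pay 110426): balance=385016
step 4 (pay 126675): balance=266310
step 5 (pay 123380): balance=148442
step 6 (pay 125529): balance=25985
step 7 (pay 101994): balance=0
step 8 (pay 119553): balance=0
step 9 (pay 105480): balance=0
step 10 (pay 104895): balance=0
step 11 (pay 126752): balance=0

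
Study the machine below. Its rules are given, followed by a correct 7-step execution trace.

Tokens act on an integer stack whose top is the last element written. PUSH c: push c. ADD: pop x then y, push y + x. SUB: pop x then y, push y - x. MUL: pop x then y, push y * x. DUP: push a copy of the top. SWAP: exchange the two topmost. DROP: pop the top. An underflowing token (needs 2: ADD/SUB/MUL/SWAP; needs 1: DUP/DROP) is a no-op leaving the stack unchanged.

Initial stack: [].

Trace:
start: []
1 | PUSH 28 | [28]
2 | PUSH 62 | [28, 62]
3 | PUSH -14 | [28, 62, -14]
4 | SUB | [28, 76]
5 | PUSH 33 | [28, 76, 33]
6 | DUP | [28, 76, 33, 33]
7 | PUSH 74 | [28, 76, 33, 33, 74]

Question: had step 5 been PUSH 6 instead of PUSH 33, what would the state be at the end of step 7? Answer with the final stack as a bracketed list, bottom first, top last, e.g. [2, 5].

[28, 76, 6, 6, 74]

(re-executing from step 5 with the substitution; state before step 5: [28, 76])
5 | PUSH 6 | [28, 76, 6]
6 | DUP | [28, 76, 6, 6]
7 | PUSH 74 | [28, 76, 6, 6, 74]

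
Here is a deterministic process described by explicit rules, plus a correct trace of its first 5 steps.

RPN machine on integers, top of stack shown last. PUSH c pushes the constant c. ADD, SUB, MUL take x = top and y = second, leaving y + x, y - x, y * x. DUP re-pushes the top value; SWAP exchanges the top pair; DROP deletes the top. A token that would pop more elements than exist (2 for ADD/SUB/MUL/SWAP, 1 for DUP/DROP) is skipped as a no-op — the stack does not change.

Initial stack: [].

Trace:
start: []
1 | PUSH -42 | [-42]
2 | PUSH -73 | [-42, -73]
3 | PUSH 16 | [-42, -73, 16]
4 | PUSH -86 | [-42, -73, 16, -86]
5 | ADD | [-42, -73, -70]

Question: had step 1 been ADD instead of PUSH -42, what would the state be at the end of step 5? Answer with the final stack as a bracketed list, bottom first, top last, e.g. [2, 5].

(re-executing from step 1 with the substitution; state before step 1: [])
1 | ADD | []
2 | PUSH -73 | [-73]
3 | PUSH 16 | [-73, 16]
4 | PUSH -86 | [-73, 16, -86]
5 | ADD | [-73, -70]

[-73, -70]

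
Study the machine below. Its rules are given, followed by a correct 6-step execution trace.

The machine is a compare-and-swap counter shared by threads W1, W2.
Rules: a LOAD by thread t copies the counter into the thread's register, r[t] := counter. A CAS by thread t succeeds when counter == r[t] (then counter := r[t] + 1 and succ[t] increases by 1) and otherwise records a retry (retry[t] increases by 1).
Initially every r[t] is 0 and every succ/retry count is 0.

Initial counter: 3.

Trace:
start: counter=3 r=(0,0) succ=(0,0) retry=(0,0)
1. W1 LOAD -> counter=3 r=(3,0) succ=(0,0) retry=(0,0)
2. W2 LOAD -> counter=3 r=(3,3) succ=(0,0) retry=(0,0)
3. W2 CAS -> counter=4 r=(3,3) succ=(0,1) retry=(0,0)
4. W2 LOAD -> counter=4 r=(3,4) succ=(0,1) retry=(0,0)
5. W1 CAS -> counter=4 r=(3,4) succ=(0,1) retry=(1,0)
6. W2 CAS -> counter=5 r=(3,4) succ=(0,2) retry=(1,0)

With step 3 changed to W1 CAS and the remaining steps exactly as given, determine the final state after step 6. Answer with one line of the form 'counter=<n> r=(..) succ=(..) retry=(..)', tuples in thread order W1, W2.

counter=5 r=(3,4) succ=(1,1) retry=(1,0)

(re-executing from step 3 with the substitution; state before step 3: counter=3 r=(3,3) succ=(0,0) retry=(0,0))
3. W1 CAS -> counter=4 r=(3,3) succ=(1,0) retry=(0,0)
4. W2 LOAD -> counter=4 r=(3,4) succ=(1,0) retry=(0,0)
5. W1 CAS -> counter=4 r=(3,4) succ=(1,0) retry=(1,0)
6. W2 CAS -> counter=5 r=(3,4) succ=(1,1) retry=(1,0)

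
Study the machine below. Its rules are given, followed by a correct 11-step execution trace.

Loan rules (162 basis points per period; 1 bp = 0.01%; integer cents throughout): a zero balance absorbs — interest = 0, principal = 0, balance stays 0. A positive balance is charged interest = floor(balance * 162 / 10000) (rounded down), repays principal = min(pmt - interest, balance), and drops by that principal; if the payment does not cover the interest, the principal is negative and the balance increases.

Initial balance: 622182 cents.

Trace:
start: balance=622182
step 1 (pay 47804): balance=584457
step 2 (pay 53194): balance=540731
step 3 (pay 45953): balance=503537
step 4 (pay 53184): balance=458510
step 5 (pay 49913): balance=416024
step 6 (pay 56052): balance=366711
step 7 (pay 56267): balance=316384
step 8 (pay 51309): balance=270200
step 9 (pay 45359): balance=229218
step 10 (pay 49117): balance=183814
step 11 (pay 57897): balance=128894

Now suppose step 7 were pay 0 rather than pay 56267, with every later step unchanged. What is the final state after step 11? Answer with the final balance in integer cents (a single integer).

(re-executing from step 7 with the substitution; state before step 7: balance=366711)
step 7 (pay 0): balance=372651
step 8 (pay 51309): balance=327378
step 9 (pay 45359): balance=287322
step 10 (pay 49117): balance=242859
step 11 (pay 57897): balance=188896

188896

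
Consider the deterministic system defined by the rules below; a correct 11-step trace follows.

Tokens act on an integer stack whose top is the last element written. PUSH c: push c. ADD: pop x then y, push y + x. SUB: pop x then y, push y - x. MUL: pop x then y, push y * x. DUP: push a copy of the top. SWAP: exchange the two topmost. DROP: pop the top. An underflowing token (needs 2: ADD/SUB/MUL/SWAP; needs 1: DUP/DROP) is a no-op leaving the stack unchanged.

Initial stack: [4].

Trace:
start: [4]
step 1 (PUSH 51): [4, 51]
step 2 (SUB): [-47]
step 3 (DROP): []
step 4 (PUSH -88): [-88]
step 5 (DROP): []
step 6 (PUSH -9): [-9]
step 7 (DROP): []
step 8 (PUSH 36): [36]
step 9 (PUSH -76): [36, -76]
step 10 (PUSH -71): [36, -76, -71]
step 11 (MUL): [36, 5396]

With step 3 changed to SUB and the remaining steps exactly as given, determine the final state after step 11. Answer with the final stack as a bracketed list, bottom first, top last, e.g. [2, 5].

[-47, 36, 5396]

(re-executing from step 3 with the substitution; state before step 3: [-47])
step 3 (SUB): [-47]
step 4 (PUSH -88): [-47, -88]
step 5 (DROP): [-47]
step 6 (PUSH -9): [-47, -9]
step 7 (DROP): [-47]
step 8 (PUSH 36): [-47, 36]
step 9 (PUSH -76): [-47, 36, -76]
step 10 (PUSH -71): [-47, 36, -76, -71]
step 11 (MUL): [-47, 36, 5396]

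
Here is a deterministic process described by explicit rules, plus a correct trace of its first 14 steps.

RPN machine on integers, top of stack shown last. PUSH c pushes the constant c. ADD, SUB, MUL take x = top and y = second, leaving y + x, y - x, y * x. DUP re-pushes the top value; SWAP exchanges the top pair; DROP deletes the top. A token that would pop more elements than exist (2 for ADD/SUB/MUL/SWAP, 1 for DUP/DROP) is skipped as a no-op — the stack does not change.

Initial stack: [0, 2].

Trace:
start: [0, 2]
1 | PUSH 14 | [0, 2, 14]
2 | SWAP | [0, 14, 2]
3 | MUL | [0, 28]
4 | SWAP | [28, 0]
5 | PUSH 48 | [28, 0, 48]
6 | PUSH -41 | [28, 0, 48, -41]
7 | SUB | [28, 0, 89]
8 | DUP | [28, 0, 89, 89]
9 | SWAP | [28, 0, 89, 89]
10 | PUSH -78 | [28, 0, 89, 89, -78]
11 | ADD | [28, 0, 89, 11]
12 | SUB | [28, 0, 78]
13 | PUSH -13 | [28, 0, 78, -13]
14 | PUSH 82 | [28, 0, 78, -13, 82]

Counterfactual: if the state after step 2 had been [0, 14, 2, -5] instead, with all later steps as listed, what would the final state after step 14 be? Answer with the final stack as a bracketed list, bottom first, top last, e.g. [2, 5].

state after step 2 := [0, 14, 2, -5]
3 | MUL | [0, 14, -10]
4 | SWAP | [0, -10, 14]
5 | PUSH 48 | [0, -10, 14, 48]
6 | PUSH -41 | [0, -10, 14, 48, -41]
7 | SUB | [0, -10, 14, 89]
8 | DUP | [0, -10, 14, 89, 89]
9 | SWAP | [0, -10, 14, 89, 89]
10 | PUSH -78 | [0, -10, 14, 89, 89, -78]
11 | ADD | [0, -10, 14, 89, 11]
12 | SUB | [0, -10, 14, 78]
13 | PUSH -13 | [0, -10, 14, 78, -13]
14 | PUSH 82 | [0, -10, 14, 78, -13, 82]

[0, -10, 14, 78, -13, 82]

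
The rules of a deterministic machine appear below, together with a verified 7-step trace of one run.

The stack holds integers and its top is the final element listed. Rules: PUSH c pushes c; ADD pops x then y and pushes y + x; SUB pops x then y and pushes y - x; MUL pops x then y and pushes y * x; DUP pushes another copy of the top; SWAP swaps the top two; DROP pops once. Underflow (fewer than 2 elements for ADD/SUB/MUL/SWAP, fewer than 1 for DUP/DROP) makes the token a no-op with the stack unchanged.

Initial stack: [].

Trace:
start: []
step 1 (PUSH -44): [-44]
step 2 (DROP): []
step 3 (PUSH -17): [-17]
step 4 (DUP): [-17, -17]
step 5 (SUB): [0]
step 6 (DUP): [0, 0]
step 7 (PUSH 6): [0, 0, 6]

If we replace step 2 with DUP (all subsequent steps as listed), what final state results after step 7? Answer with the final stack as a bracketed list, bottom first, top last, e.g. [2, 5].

(re-executing from step 2 with the substitution; state before step 2: [-44])
step 2 (DUP): [-44, -44]
step 3 (PUSH -17): [-44, -44, -17]
step 4 (DUP): [-44, -44, -17, -17]
step 5 (SUB): [-44, -44, 0]
step 6 (DUP): [-44, -44, 0, 0]
step 7 (PUSH 6): [-44, -44, 0, 0, 6]

[-44, -44, 0, 0, 6]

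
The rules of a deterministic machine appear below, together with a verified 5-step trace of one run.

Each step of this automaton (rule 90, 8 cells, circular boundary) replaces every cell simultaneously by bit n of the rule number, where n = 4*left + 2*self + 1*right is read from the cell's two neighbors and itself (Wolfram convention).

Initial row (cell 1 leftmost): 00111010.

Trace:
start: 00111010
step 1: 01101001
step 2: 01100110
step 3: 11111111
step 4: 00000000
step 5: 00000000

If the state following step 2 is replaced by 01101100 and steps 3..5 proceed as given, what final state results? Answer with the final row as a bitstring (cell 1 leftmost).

state after step 2 := 01101100
step 3: 11101110
step 4: 10101010
step 5: 00000000

00000000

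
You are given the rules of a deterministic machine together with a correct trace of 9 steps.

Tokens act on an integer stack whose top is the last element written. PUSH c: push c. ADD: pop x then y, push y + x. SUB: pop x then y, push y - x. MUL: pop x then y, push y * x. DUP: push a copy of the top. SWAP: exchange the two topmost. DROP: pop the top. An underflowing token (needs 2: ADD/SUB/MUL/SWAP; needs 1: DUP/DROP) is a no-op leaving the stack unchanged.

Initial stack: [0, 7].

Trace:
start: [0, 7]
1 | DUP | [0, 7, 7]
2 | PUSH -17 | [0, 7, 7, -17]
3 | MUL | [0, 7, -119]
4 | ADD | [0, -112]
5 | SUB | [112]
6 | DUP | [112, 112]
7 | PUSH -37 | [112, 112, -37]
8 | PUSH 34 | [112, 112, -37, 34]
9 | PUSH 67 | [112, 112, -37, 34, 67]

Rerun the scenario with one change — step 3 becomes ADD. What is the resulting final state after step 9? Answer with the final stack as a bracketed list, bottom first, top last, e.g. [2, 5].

(re-executing from step 3 with the substitution; state before step 3: [0, 7, 7, -17])
3 | ADD | [0, 7, -10]
4 | ADD | [0, -3]
5 | SUB | [3]
6 | DUP | [3, 3]
7 | PUSH -37 | [3, 3, -37]
8 | PUSH 34 | [3, 3, -37, 34]
9 | PUSH 67 | [3, 3, -37, 34, 67]

[3, 3, -37, 34, 67]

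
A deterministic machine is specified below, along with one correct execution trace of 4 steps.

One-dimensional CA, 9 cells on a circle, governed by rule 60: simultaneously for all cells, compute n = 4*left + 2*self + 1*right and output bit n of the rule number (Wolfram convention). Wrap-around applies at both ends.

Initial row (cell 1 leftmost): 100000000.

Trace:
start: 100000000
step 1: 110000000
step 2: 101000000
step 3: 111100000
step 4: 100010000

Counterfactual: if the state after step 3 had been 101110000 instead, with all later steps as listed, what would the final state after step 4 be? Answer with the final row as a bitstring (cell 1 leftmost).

state after step 3 := 101110000
step 4: 111001000

111001000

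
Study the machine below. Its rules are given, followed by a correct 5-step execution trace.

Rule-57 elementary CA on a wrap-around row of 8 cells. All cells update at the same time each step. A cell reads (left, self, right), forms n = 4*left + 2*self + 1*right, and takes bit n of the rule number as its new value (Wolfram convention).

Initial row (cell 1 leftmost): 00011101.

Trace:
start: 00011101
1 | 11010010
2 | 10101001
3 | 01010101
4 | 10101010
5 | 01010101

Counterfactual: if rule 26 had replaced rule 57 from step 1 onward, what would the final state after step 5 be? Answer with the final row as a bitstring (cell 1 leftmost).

(re-executing steps 1..5 under rule 26; state before step 1: 00011101)
1 | 10110000
2 | 00101001
3 | 11000110
4 | 10101100
5 | 00001011

00001011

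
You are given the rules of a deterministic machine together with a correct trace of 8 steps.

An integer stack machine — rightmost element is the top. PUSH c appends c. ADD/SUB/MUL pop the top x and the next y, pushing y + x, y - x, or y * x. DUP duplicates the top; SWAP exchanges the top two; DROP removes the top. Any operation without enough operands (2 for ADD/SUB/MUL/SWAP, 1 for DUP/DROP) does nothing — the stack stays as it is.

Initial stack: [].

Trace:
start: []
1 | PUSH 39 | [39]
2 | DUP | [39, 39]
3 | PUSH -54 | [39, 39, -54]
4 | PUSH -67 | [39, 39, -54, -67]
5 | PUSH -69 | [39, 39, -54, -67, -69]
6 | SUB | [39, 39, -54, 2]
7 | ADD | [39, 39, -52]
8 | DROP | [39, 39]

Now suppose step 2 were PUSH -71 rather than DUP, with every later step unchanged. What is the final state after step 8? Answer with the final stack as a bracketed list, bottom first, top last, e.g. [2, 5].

[39, -71]

(re-executing from step 2 with the substitution; state before step 2: [39])
2 | PUSH -71 | [39, -71]
3 | PUSH -54 | [39, -71, -54]
4 | PUSH -67 | [39, -71, -54, -67]
5 | PUSH -69 | [39, -71, -54, -67, -69]
6 | SUB | [39, -71, -54, 2]
7 | ADD | [39, -71, -52]
8 | DROP | [39, -71]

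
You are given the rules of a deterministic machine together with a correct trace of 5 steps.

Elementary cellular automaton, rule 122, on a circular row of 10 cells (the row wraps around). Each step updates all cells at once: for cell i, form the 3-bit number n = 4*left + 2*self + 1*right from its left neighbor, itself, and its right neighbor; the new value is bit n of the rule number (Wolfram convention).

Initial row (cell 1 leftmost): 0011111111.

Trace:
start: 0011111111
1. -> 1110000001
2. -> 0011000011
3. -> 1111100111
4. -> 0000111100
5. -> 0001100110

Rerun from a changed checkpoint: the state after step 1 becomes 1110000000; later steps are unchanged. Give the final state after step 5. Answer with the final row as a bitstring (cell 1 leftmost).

state after step 1 := 1110000000
2. -> 1011000001
3. -> 1111100011
4. -> 0000110110
5. -> 0001111111

0001111111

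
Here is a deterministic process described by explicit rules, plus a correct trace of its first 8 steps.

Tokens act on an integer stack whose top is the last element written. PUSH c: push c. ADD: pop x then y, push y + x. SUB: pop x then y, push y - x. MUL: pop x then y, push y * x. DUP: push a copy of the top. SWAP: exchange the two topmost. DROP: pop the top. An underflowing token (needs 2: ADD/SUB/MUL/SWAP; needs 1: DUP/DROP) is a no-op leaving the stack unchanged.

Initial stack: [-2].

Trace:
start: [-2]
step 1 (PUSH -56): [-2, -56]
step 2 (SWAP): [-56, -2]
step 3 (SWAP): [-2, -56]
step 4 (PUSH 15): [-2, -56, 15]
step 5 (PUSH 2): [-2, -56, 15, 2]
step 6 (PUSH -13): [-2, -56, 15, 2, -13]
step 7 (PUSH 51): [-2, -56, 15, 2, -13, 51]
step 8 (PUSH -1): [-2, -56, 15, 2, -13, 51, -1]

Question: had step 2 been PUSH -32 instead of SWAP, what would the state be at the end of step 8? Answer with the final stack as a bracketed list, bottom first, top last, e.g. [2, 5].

(re-executing from step 2 with the substitution; state before step 2: [-2, -56])
step 2 (PUSH -32): [-2, -56, -32]
step 3 (SWAP): [-2, -32, -56]
step 4 (PUSH 15): [-2, -32, -56, 15]
step 5 (PUSH 2): [-2, -32, -56, 15, 2]
step 6 (PUSH -13): [-2, -32, -56, 15, 2, -13]
step 7 (PUSH 51): [-2, -32, -56, 15, 2, -13, 51]
step 8 (PUSH -1): [-2, -32, -56, 15, 2, -13, 51, -1]

[-2, -32, -56, 15, 2, -13, 51, -1]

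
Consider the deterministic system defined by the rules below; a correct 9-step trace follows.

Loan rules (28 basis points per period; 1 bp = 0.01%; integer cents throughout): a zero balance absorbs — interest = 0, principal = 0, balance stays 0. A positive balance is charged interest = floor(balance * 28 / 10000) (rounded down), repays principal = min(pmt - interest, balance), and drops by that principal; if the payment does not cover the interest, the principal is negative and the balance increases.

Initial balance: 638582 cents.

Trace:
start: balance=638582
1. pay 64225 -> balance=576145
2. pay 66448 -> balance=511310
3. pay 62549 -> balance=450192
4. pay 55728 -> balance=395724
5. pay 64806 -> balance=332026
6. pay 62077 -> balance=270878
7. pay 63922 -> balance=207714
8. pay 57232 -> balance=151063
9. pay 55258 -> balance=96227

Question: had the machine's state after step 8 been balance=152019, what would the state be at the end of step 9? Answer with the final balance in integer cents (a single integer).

state after step 8 := balance=152019
9. pay 55258 -> balance=97186

97186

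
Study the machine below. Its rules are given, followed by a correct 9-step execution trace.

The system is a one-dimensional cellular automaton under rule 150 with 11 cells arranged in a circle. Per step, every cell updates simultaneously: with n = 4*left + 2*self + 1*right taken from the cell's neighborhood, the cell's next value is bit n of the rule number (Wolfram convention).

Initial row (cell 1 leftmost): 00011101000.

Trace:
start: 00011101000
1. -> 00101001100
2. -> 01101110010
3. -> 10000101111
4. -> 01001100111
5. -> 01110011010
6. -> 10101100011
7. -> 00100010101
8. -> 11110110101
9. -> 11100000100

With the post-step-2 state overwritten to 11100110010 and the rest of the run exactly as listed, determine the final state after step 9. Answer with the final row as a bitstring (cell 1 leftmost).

state after step 2 := 11100110010
3. -> 01011001110
4. -> 11000110101
5. -> 10101000100
6. -> 10101101111
7. -> 00100000111
8. -> 11110001010
9. -> 01101011010

01101011010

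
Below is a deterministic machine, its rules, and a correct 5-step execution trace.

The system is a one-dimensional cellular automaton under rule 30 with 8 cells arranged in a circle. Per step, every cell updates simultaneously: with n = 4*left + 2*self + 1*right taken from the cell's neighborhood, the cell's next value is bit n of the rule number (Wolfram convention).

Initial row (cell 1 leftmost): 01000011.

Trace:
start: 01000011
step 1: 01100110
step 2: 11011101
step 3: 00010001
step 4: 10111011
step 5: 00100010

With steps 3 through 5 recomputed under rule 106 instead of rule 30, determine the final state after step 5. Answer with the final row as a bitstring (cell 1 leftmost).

(re-executing steps 3..5 under rule 106; state before step 3: 11011101)
step 3: 01110111
step 4: 11011101
step 5: 01110111

01110111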